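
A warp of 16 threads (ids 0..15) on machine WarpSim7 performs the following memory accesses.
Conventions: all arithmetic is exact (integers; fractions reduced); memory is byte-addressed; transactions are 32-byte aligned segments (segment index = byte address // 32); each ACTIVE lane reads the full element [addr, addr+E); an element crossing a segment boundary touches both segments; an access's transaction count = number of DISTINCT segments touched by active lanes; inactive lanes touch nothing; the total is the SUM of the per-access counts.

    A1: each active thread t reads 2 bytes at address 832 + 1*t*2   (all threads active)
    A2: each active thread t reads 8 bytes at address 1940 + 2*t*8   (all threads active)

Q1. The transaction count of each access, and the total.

A1: 1 transaction
A2: 9 transactions

Answer: 1,9; total 10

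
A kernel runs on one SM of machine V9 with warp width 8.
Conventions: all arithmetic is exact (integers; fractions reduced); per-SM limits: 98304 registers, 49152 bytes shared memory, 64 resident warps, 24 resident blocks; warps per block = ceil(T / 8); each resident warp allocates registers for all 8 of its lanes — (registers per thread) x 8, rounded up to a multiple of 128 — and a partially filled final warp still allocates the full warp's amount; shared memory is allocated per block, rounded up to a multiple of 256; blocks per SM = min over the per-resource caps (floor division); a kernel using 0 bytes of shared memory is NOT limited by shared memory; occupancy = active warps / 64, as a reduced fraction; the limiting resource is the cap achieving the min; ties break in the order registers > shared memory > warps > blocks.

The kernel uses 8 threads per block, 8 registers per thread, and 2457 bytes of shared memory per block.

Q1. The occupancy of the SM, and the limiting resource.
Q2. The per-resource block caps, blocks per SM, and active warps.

Answer: occupancy 19/64, limited by shared memory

registers: 768 blocks
shared memory: 19 blocks
warps: 64 blocks
blocks: 24 blocks

Answer: 19 blocks, 19 active warps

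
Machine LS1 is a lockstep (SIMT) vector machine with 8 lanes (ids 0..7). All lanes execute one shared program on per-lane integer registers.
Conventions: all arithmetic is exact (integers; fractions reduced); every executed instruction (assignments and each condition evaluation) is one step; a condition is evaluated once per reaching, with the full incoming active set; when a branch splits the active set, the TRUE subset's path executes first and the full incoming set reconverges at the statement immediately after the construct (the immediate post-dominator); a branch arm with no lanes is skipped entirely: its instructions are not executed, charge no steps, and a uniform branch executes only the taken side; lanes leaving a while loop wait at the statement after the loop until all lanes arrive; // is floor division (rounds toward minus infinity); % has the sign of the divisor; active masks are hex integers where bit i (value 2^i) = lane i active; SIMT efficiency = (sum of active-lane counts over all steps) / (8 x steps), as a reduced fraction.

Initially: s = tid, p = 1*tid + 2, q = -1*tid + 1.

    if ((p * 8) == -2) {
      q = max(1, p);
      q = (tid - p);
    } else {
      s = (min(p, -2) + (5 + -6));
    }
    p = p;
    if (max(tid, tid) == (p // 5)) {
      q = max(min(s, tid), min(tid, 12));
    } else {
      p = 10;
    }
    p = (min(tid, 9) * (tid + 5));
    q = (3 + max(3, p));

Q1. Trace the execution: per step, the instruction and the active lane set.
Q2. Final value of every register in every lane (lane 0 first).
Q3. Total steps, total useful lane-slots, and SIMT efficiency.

step 0: eval ((p * 8) == -2)         0xff
step 1: s <- (min(p, -2) + (5 + -6)) 0xff
step 2: p <- p                       0xff
step 3: eval (max(tid, tid) == (p // 5)) 0xff
step 4: q <- max(min(s, tid), min(tid, 12)) 0x01
step 5: p <- 10                      0xfe
step 6: p <- (min(tid, 9) * (tid + 5)) 0xff
step 7: q <- (3 + max(3, p))         0xff

Answer: 8 steps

s: -3,-3,-3,-3,-3,-3,-3,-3
p: 0,6,14,24,36,50,66,84
q: 6,9,17,27,39,53,69,87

steps = 8; useful = 56; efficiency = 56/64 = 7/8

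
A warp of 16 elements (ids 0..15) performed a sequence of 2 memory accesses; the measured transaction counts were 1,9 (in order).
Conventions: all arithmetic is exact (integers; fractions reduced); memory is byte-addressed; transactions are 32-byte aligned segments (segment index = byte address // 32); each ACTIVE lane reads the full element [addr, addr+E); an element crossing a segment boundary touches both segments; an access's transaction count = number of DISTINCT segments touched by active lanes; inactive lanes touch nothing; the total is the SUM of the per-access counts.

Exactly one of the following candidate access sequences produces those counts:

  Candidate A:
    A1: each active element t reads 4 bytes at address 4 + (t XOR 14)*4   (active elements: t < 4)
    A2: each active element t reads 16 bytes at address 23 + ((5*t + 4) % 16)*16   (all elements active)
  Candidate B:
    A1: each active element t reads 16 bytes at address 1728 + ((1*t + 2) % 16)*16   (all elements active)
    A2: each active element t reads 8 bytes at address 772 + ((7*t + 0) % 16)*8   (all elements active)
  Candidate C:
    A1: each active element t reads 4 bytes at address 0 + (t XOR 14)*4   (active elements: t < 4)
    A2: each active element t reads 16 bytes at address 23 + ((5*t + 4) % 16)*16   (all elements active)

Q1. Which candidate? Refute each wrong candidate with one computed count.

A: A1 gives 2 transactions, not 1
B: A1 gives 8 transactions, not 1
C: all counts match (1,9)

Answer: C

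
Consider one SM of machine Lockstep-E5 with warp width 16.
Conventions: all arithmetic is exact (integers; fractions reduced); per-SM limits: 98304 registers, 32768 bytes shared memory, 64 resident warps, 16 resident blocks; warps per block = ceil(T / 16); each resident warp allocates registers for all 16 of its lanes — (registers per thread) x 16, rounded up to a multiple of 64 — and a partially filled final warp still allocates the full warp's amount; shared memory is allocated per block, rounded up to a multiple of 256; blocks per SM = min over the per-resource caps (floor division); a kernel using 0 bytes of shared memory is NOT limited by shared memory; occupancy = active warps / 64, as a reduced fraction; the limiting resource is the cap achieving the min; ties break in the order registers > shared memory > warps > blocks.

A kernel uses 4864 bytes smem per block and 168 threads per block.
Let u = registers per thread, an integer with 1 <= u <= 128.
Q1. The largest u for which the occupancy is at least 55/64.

Answer: u = 108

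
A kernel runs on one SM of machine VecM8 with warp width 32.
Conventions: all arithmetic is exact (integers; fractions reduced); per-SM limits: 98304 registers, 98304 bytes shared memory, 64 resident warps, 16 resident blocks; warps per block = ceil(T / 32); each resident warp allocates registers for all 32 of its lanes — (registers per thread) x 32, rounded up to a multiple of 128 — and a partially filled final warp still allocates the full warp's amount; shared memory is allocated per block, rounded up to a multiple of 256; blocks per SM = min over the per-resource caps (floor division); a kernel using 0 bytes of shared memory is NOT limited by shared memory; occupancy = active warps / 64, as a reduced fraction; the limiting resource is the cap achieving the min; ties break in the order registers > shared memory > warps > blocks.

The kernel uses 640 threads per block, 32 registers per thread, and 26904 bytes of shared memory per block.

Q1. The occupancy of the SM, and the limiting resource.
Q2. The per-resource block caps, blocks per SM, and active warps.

Answer: occupancy 15/16, limited by shared memory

registers: 4 blocks
shared memory: 3 blocks
warps: 3 blocks
blocks: 16 blocks

Answer: 3 blocks, 60 active warps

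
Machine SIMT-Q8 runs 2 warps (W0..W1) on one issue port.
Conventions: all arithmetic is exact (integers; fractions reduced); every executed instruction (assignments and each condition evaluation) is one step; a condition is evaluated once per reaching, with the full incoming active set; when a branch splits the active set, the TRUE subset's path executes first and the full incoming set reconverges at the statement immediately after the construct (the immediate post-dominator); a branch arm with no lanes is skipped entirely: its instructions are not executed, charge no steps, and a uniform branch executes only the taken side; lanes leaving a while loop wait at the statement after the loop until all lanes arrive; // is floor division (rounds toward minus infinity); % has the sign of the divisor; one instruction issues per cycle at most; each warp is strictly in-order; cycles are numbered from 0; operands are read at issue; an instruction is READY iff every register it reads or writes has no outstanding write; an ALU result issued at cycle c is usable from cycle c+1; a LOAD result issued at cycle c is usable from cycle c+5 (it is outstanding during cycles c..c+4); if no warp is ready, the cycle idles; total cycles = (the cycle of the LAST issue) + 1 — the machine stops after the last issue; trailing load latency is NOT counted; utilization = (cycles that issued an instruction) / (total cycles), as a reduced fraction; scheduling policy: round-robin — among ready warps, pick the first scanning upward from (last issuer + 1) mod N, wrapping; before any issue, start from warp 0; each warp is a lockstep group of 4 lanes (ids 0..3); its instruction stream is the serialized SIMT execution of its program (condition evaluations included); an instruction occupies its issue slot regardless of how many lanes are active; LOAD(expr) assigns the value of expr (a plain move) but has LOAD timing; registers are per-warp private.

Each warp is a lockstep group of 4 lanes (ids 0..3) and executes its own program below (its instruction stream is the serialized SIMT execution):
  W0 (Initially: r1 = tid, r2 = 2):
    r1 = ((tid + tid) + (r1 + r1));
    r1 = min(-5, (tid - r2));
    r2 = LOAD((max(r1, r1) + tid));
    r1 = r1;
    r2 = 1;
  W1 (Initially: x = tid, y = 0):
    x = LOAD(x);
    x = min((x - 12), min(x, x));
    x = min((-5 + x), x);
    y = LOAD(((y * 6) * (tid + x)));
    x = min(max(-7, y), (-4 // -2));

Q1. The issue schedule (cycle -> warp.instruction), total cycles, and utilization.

cycle 0: W0.I0
cycle 1: W1.I0
cycle 2: W0.I1
cycle 3: W0.I2
cycle 4: W0.I3
cycle 5: idle
cycle 6: W1.I1
cycle 7: W1.I2
cycle 8: W0.I4
cycle 9: W1.I3
cycle 10: idle
cycle 11: idle
cycle 12: idle
cycle 13: idle
cycle 14: W1.I4

Answer: 15 cycles, utilization 2/3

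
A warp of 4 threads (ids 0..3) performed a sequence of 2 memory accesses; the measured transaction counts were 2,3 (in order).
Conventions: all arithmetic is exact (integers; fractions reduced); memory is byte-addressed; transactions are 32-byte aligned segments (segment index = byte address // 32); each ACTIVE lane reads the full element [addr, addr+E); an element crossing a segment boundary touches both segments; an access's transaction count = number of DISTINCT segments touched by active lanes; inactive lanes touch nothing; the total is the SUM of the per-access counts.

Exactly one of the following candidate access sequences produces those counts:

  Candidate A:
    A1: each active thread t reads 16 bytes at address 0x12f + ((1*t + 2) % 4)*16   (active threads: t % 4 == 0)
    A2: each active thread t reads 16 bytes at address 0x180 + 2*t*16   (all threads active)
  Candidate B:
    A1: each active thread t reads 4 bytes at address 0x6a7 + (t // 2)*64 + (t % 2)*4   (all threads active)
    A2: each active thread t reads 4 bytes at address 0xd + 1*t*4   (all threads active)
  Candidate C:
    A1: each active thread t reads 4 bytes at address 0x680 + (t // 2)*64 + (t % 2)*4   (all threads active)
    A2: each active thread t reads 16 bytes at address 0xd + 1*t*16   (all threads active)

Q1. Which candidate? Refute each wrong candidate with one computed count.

A: A1 gives 1 transaction, not 2
B: A2 gives 1 transaction, not 3
C: all counts match (2,3)

Answer: C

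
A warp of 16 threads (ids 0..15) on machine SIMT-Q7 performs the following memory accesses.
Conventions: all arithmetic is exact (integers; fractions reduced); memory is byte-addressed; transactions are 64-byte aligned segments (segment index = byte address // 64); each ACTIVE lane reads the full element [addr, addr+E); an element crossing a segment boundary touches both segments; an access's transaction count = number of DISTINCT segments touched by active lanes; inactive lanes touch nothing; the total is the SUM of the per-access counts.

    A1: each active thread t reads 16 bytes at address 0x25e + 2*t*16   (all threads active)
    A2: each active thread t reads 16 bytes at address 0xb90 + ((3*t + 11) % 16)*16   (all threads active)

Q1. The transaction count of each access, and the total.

A1: 9 transactions
A2: 5 transactions

Answer: 9,5; total 14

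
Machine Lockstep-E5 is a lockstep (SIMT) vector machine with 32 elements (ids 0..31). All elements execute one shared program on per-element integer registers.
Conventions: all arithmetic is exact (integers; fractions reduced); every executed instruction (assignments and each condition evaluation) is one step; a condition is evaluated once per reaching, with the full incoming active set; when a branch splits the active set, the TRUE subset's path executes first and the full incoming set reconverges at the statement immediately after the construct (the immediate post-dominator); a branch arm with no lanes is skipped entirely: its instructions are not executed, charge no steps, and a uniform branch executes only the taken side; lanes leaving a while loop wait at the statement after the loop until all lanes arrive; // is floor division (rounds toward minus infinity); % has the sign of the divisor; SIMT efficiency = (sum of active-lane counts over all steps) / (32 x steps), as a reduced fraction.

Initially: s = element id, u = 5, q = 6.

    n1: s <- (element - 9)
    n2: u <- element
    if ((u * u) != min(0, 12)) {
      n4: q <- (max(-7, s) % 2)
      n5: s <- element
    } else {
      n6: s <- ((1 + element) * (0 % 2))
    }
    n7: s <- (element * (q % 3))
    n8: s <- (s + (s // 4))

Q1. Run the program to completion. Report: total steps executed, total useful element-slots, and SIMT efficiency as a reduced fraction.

Answer: 8 steps, 223 useful, 223/256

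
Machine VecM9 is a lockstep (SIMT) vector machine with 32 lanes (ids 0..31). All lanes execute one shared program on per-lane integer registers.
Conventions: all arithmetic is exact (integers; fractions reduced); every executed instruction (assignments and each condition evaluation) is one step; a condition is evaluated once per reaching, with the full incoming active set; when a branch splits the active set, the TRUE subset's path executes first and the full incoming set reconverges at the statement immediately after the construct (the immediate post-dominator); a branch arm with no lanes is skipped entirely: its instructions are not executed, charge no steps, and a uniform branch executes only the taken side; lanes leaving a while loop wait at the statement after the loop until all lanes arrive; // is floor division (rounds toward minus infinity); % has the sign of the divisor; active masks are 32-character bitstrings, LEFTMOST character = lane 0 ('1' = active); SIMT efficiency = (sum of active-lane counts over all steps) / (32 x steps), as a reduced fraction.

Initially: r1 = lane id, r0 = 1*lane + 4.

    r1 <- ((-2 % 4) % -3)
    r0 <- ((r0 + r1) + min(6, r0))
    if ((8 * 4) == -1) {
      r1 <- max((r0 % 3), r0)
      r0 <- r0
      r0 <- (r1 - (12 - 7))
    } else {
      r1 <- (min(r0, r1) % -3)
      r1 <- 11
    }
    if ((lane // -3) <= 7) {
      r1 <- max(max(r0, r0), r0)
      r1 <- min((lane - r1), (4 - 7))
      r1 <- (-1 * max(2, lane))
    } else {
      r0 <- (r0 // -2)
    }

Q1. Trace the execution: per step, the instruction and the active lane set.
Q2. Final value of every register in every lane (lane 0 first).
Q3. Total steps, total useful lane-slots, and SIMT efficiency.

step 0: r1 <- ((-2 % 4) % -3)        11111111111111111111111111111111
step 1: r0 <- ((r0 + r1) + min(6, r0)) 11111111111111111111111111111111
step 2: eval ((8 * 4) == -1)         11111111111111111111111111111111
step 3: r1 <- (min(r0, r1) % -3)     11111111111111111111111111111111
step 4: r1 <- 11                     11111111111111111111111111111111
step 5: eval ((lane // -3) <= 7)     11111111111111111111111111111111
step 6: r1 <- max(max(r0, r0), r0)   11111111111111111111111111111111
step 7: r1 <- min((lane - r1), (4 - 7)) 11111111111111111111111111111111
step 8: r1 <- (-1 * max(2, lane))    11111111111111111111111111111111

Answer: 9 steps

r1: -2,-2,-2,-3,-4,-5,-6,-7,-8,-9,-10,-11,-12,-13,-14,-15,-16,-17,-18,-19,-20,-21,-22,-23,-24,-25,-26,-27,-28,-29,-30,-31
r0: 7,9,11,12,13,14,15,16,17,18,19,20,21,22,23,24,25,26,27,28,29,30,31,32,33,34,35,36,37,38,39,40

steps = 9; useful = 288; efficiency = 288/288 = 1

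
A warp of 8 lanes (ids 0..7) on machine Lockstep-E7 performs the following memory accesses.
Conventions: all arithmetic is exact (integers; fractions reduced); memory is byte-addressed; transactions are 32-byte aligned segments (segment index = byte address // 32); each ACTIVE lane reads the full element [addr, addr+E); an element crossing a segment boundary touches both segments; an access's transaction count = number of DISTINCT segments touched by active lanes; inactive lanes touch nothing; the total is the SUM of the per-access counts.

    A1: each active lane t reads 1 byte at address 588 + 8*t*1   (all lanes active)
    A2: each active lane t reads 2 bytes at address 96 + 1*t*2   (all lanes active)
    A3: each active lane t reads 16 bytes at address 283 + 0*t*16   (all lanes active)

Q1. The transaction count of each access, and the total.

A1: 3 transactions
A2: 1 transaction
A3: 2 transactions

Answer: 3,1,2; total 6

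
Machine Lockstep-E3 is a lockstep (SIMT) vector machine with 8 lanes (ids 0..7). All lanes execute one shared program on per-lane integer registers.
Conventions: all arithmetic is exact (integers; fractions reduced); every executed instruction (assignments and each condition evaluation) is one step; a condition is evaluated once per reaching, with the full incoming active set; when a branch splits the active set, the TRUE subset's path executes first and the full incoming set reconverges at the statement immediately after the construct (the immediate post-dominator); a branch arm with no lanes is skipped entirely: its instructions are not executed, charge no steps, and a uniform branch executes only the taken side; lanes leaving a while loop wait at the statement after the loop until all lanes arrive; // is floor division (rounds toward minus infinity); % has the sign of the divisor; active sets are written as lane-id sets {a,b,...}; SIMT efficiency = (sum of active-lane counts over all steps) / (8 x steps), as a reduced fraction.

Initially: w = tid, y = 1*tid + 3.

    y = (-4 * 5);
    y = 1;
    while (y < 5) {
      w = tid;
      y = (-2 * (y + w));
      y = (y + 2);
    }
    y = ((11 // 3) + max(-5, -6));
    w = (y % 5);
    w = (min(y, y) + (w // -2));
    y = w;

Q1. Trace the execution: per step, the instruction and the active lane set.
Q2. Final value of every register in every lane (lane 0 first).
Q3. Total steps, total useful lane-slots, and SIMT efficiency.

step 0: y <- (-4 * 5)                {0,1,2,3,4,5,6,7}
step 1: y <- 1                       {0,1,2,3,4,5,6,7}
step 2: eval (y < 5)                 {0,1,2,3,4,5,6,7}
step 3: w <- tid                     {0,1,2,3,4,5,6,7}
step 4: y <- (-2 * (y + w))          {0,1,2,3,4,5,6,7}
step 5: y <- (y + 2)                 {0,1,2,3,4,5,6,7}
step 6: eval (y < 5)                 {0,1,2,3,4,5,6,7}
step 7: w <- tid                     {0,1,2,3,4,5,6,7}
step 8: y <- (-2 * (y + w))          {0,1,2,3,4,5,6,7}
step 9: y <- (y + 2)                 {0,1,2,3,4,5,6,7}
step 10: eval (y < 5)                 {0,1,2,3,4,5,6,7}
step 11: w <- tid                     {0,1}
step 12: y <- (-2 * (y + w))          {0,1}
step 13: y <- (y + 2)                 {0,1}
step 14: eval (y < 5)                 {0,1}
step 15: w <- tid                     {0,1}
step 16: y <- (-2 * (y + w))          {0,1}
step 17: y <- (y + 2)                 {0,1}
step 18: eval (y < 5)                 {0,1}
step 19: y <- ((11 // 3) + max(-5, -6)) {0,1,2,3,4,5,6,7}
step 20: w <- (y % 5)                 {0,1,2,3,4,5,6,7}
step 21: w <- (min(y, y) + (w // -2)) {0,1,2,3,4,5,6,7}
step 22: y <- w                       {0,1,2,3,4,5,6,7}

Answer: 23 steps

w: -4,-4,-4,-4,-4,-4,-4,-4
y: -4,-4,-4,-4,-4,-4,-4,-4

steps = 23; useful = 136; efficiency = 136/184 = 17/23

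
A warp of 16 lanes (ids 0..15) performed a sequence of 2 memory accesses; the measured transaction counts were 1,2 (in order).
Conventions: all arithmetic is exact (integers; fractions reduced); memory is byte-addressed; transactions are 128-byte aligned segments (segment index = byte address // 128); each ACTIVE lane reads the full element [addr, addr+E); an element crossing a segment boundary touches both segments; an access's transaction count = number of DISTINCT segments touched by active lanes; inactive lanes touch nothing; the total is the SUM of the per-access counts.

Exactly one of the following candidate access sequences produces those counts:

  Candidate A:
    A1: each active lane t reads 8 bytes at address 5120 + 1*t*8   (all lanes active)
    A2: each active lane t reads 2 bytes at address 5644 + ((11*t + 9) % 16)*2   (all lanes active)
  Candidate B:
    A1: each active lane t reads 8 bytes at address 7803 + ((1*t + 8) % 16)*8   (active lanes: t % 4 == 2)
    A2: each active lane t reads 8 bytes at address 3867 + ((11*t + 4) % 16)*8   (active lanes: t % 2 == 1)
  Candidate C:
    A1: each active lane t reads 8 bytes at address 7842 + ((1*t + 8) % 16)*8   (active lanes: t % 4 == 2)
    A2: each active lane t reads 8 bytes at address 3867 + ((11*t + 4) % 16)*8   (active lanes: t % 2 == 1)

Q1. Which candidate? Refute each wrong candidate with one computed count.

A: A2 gives 1 transaction, not 2
C: A1 gives 2 transactions, not 1
B: all counts match (1,2)

Answer: B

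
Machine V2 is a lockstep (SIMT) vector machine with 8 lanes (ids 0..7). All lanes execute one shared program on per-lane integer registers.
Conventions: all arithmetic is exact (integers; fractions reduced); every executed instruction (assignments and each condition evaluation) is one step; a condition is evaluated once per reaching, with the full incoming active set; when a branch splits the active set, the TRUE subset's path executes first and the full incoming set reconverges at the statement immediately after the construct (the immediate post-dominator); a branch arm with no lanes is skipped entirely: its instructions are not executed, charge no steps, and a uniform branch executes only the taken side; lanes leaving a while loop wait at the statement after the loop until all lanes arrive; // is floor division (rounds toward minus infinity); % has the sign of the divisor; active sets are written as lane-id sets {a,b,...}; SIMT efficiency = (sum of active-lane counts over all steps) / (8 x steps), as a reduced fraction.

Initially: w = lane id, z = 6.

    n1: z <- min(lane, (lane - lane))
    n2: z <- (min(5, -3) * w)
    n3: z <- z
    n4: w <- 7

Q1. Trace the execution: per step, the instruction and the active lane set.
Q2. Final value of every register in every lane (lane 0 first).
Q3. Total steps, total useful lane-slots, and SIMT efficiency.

step 0: z <- min(lane, (lane - lane)) {0,1,2,3,4,5,6,7}
step 1: z <- (min(5, -3) * w)        {0,1,2,3,4,5,6,7}
step 2: z <- z                       {0,1,2,3,4,5,6,7}
step 3: w <- 7                       {0,1,2,3,4,5,6,7}

Answer: 4 steps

w: 7,7,7,7,7,7,7,7
z: 0,-3,-6,-9,-12,-15,-18,-21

steps = 4; useful = 32; efficiency = 32/32 = 1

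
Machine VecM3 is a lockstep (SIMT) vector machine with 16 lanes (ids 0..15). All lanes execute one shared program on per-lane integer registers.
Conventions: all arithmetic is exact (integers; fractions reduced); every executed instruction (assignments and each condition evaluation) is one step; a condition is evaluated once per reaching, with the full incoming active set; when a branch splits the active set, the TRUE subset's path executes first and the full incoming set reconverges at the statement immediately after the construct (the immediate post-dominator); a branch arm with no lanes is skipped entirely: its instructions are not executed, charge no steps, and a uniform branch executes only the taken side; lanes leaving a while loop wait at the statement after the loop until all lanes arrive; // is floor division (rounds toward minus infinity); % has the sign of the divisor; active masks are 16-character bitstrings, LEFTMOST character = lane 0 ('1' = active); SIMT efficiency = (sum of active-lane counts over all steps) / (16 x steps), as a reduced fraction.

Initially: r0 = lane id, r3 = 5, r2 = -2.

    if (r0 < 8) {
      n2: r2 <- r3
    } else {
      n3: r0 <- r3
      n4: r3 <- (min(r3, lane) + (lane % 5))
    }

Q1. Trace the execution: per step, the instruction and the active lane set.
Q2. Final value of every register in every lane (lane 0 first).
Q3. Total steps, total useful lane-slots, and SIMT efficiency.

step 0: eval (r0 < 8)                1111111111111111
step 1: r2 <- r3                     1111111100000000
step 2: r0 <- r3                     0000000011111111
step 3: r3 <- (min(r3, lane) + (lane % 5)) 0000000011111111

Answer: 4 steps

r0: 0,1,2,3,4,5,6,7,5,5,5,5,5,5,5,5
r3: 5,5,5,5,5,5,5,5,8,9,5,6,7,8,9,5
r2: 5,5,5,5,5,5,5,5,-2,-2,-2,-2,-2,-2,-2,-2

steps = 4; useful = 40; efficiency = 40/64 = 5/8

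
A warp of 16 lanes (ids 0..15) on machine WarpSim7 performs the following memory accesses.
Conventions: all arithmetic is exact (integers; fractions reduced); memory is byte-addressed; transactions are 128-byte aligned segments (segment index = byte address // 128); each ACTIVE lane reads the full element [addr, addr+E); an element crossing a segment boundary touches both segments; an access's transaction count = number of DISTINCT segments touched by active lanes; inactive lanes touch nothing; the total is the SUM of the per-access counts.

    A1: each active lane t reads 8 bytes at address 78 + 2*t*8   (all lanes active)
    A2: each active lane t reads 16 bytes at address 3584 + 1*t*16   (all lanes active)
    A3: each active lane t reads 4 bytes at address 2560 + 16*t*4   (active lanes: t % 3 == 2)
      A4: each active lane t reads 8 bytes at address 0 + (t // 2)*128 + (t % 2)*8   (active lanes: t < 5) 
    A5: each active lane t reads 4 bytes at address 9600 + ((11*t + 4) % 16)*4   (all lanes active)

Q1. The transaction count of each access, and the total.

A1: 3 transactions
A2: 2 transactions
A3: 5 transactions
A4: 3 transactions
A5: 1 transaction

Answer: 3,2,5,3,1; total 14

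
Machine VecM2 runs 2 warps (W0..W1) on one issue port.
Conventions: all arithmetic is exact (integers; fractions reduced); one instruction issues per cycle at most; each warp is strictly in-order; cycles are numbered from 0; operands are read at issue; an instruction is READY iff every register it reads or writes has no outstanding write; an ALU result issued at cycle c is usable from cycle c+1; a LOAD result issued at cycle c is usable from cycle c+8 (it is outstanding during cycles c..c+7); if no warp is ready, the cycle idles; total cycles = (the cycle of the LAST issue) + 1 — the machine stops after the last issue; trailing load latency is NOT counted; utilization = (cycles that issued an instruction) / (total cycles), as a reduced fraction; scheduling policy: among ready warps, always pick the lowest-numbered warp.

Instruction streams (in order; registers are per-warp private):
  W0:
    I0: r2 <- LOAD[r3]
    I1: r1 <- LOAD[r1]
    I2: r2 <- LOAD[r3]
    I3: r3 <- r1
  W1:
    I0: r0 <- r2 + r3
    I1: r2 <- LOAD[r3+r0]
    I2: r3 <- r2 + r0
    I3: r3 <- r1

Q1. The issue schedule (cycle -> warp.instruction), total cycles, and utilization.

cycle 0: W0.I0
cycle 1: W0.I1
cycle 2: W1.I0
cycle 3: W1.I1
cycle 4: idle
cycle 5: idle
cycle 6: idle
cycle 7: idle
cycle 8: W0.I2
cycle 9: W0.I3
cycle 10: idle
cycle 11: W1.I2
cycle 12: W1.I3

Answer: 13 cycles, utilization 8/13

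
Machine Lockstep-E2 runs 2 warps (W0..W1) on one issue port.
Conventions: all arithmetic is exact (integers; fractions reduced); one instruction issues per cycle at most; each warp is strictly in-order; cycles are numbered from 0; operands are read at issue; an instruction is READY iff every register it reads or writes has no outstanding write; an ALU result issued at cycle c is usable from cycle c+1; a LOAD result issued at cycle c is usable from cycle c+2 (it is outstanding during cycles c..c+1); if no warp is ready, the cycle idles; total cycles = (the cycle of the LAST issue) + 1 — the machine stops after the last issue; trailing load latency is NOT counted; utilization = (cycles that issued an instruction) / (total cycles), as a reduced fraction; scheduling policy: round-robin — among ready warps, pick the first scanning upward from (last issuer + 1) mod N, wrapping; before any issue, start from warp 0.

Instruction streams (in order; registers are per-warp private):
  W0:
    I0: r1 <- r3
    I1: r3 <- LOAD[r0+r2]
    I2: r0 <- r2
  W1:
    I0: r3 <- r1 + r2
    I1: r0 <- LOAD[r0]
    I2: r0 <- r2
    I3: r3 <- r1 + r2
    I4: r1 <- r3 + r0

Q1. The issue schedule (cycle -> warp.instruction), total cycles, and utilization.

cycle 0: W0.I0
cycle 1: W1.I0
cycle 2: W0.I1
cycle 3: W1.I1
cycle 4: W0.I2
cycle 5: W1.I2
cycle 6: W1.I3
cycle 7: W1.I4

Answer: 8 cycles, utilization 1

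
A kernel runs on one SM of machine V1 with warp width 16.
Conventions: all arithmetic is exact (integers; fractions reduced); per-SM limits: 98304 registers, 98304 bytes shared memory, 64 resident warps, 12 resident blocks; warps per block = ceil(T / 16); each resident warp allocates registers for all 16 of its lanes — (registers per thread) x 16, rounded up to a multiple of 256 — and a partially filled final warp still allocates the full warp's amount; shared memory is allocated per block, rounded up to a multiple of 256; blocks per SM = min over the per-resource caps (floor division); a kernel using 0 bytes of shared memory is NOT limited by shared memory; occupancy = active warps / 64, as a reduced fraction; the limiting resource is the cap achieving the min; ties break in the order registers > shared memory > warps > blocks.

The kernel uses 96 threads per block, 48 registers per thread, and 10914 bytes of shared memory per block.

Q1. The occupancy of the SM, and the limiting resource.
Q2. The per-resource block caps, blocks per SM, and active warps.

Answer: occupancy 3/4, limited by shared memory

registers: 21 blocks
shared memory: 8 blocks
warps: 10 blocks
blocks: 12 blocks

Answer: 8 blocks, 48 active warps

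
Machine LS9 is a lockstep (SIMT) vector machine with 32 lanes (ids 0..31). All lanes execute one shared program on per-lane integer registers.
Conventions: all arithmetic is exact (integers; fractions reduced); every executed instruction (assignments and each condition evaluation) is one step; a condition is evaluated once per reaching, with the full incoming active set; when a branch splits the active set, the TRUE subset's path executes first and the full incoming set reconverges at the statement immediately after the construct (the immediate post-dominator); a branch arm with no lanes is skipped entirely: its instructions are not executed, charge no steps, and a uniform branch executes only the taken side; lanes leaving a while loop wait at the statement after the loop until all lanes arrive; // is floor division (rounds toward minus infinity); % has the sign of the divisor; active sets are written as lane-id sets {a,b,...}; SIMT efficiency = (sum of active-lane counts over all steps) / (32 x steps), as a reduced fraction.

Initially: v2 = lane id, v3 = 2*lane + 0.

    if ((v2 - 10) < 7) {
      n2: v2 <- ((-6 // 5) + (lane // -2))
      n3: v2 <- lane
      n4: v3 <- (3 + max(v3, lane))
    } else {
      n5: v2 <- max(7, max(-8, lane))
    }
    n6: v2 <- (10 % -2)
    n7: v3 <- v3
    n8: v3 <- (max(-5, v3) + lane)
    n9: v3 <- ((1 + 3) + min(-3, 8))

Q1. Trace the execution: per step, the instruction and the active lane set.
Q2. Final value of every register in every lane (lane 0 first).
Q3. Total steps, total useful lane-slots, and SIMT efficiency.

step 0: eval ((v2 - 10) < 7)         {0,1,2,3,4,5,6,7,8,9,10,11,12,13,14,15,16,17,18,19,20,21,22,23,24,25,26,27,28,29,30,31}
step 1: v2 <- ((-6 // 5) + (lane // -2)) {0,1,2,3,4,5,6,7,8,9,10,11,12,13,14,15,16}
step 2: v2 <- lane                   {0,1,2,3,4,5,6,7,8,9,10,11,12,13,14,15,16}
step 3: v3 <- (3 + max(v3, lane))    {0,1,2,3,4,5,6,7,8,9,10,11,12,13,14,15,16}
step 4: v2 <- max(7, max(-8, lane))  {17,18,19,20,21,22,23,24,25,26,27,28,29,30,31}
step 5: v2 <- (10 % -2)              {0,1,2,3,4,5,6,7,8,9,10,11,12,13,14,15,16,17,18,19,20,21,22,23,24,25,26,27,28,29,30,31}
step 6: v3 <- v3                     {0,1,2,3,4,5,6,7,8,9,10,11,12,13,14,15,16,17,18,19,20,21,22,23,24,25,26,27,28,29,30,31}
step 7: v3 <- (max(-5, v3) + lane)   {0,1,2,3,4,5,6,7,8,9,10,11,12,13,14,15,16,17,18,19,20,21,22,23,24,25,26,27,28,29,30,31}
step 8: v3 <- ((1 + 3) + min(-3, 8)) {0,1,2,3,4,5,6,7,8,9,10,11,12,13,14,15,16,17,18,19,20,21,22,23,24,25,26,27,28,29,30,31}

Answer: 9 steps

v2: 0,0,0,0,0,0,0,0,0,0,0,0,0,0,0,0,0,0,0,0,0,0,0,0,0,0,0,0,0,0,0,0
v3: 1,1,1,1,1,1,1,1,1,1,1,1,1,1,1,1,1,1,1,1,1,1,1,1,1,1,1,1,1,1,1,1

steps = 9; useful = 226; efficiency = 226/288 = 113/144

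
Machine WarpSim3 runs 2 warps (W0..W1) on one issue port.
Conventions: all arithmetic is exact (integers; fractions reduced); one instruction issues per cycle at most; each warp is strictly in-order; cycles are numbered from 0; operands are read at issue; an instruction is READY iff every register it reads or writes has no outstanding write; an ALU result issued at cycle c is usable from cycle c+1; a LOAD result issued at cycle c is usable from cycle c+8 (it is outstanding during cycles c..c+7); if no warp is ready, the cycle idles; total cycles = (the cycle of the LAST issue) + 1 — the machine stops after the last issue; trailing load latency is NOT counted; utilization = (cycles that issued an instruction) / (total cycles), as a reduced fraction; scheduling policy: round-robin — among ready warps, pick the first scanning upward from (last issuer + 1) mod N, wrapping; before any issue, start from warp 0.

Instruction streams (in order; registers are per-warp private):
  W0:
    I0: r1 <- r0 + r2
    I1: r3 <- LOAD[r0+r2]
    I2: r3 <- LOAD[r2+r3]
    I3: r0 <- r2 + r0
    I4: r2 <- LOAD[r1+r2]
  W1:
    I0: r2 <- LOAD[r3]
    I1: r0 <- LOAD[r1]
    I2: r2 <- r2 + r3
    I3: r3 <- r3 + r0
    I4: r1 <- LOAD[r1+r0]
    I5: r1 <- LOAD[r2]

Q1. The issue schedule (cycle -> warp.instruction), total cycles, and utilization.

cycle 0: W0.I0
cycle 1: W1.I0
cycle 2: W0.I1
cycle 3: W1.I1
cycle 4: idle
cycle 5: idle
cycle 6: idle
cycle 7: idle
cycle 8: idle
cycle 9: W1.I2
cycle 10: W0.I2
cycle 11: W1.I3
cycle 12: W0.I3
cycle 13: W1.I4
cycle 14: W0.I4
cycle 15: idle
cycle 16: idle
cycle 17: idle
cycle 18: idle
cycle 19: idle
cycle 20: idle
cycle 21: W1.I5

Answer: 22 cycles, utilization 1/2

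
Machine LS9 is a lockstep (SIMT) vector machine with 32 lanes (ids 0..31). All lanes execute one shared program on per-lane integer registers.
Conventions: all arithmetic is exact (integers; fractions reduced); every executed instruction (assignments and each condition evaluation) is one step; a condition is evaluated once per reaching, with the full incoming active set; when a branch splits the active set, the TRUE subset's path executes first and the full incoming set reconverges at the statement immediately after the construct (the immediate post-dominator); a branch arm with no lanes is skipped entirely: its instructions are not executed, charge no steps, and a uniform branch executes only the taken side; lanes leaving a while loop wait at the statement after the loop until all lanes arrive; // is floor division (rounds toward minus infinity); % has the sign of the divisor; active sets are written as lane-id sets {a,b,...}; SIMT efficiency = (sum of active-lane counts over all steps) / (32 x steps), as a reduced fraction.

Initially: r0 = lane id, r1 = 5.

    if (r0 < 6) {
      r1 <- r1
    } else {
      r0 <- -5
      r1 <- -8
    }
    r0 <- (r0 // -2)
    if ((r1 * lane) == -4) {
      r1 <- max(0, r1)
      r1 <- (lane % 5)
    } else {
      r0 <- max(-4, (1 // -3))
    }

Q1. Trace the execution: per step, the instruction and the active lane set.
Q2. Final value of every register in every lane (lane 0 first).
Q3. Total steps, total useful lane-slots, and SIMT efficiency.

step 0: eval (r0 < 6)                {0,1,2,3,4,5,6,7,8,9,10,11,12,13,14,15,16,17,18,19,20,21,22,23,24,25,26,27,28,29,30,31}
step 1: r1 <- r1                     {0,1,2,3,4,5}
step 2: r0 <- -5                     {6,7,8,9,10,11,12,13,14,15,16,17,18,19,20,21,22,23,24,25,26,27,28,29,30,31}
step 3: r1 <- -8                     {6,7,8,9,10,11,12,13,14,15,16,17,18,19,20,21,22,23,24,25,26,27,28,29,30,31}
step 4: r0 <- (r0 // -2)             {0,1,2,3,4,5,6,7,8,9,10,11,12,13,14,15,16,17,18,19,20,21,22,23,24,25,26,27,28,29,30,31}
step 5: eval ((r1 * lane) == -4)     {0,1,2,3,4,5,6,7,8,9,10,11,12,13,14,15,16,17,18,19,20,21,22,23,24,25,26,27,28,29,30,31}
step 6: r0 <- max(-4, (1 // -3))     {0,1,2,3,4,5,6,7,8,9,10,11,12,13,14,15,16,17,18,19,20,21,22,23,24,25,26,27,28,29,30,31}

Answer: 7 steps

r0: -1,-1,-1,-1,-1,-1,-1,-1,-1,-1,-1,-1,-1,-1,-1,-1,-1,-1,-1,-1,-1,-1,-1,-1,-1,-1,-1,-1,-1,-1,-1,-1
r1: 5,5,5,5,5,5,-8,-8,-8,-8,-8,-8,-8,-8,-8,-8,-8,-8,-8,-8,-8,-8,-8,-8,-8,-8,-8,-8,-8,-8,-8,-8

steps = 7; useful = 186; efficiency = 186/224 = 93/112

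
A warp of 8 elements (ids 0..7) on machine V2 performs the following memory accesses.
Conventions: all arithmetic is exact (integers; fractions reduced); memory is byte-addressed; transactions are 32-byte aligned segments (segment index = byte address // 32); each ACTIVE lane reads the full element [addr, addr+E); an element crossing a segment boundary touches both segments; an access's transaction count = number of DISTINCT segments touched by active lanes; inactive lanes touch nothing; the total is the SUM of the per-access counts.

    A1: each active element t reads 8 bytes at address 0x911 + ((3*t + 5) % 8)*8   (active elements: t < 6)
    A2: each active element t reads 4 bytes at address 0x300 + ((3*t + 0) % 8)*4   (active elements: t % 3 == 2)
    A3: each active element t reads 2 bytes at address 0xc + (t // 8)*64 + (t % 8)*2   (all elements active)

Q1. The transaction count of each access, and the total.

A1: 3 transactions
A2: 1 transaction
A3: 1 transaction

Answer: 3,1,1; total 5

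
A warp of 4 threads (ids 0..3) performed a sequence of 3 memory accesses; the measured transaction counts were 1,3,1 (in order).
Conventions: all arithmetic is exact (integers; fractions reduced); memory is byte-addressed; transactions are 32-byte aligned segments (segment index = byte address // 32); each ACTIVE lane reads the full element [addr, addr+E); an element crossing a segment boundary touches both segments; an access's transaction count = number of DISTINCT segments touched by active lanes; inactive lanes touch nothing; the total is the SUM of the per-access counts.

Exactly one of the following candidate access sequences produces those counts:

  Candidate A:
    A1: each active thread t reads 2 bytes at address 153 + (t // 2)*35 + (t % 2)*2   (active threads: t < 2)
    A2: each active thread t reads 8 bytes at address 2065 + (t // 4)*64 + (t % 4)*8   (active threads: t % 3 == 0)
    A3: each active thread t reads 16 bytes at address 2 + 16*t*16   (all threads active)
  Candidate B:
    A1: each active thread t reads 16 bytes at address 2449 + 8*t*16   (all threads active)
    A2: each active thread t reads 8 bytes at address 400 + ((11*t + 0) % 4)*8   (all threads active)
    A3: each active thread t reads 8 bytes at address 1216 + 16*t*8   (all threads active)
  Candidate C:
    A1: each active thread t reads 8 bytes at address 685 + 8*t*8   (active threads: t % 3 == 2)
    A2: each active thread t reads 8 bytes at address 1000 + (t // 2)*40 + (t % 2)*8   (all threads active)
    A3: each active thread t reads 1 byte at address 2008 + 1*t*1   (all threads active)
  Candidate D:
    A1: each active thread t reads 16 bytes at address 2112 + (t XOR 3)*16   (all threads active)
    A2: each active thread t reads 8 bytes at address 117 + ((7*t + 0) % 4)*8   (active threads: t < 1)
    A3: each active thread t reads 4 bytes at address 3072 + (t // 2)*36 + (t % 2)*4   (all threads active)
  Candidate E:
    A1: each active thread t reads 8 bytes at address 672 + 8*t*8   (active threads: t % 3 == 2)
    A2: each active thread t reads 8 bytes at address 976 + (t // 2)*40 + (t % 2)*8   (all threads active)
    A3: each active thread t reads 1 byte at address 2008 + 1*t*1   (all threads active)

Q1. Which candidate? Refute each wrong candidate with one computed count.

A: A2 gives 2 transactions, not 3
B: A1 gives 8 transactions, not 1
C: A2 gives 2 transactions, not 3
D: A1 gives 2 transactions, not 1
E: all counts match (1,3,1)

Answer: E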